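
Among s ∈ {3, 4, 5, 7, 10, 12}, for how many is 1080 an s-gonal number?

s = 3: P(3, 45) = 1035 and P(3, 46) = 1081; 1080 is not s-gonal.
s = 4: P(4, 32) = 1024 and P(4, 33) = 1089; 1080 is not s-gonal.
s = 5: P(5, 27) = 1080. ✓
s = 7: P(7, 21) = 1071 and P(7, 22) = 1177; 1080 is not s-gonal.
s = 10: P(10, 16) = 976 and P(10, 17) = 1105; 1080 is not s-gonal.
s = 12: P(12, 15) = 1065 and P(12, 16) = 1216; 1080 is not s-gonal.
Hits: s ∈ {5} → 1.

1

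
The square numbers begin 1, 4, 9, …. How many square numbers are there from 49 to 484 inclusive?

16

The n-th square number is n².
Smallest index with value ≥ 49: n = 7 (giving 49).
Largest index with value ≤ 484: n = 22 (giving 484).
Indices 7 through 22: 16 terms.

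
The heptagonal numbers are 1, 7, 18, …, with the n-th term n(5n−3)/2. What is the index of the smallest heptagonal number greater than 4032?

Solve n(5n−3)/2 > 4032 for integer n.
The largest n with value ≤ 4032 is 40 (since 3940 ≤ 4032 < 4141), so the first above is n = 41, value 4141.

41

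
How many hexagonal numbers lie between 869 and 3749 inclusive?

The n-th hexagonal number is n(2n−1).
Smallest index with value ≥ 869: n = 22 (giving 946).
Largest index with value ≤ 3749: n = 43 (giving 3655).
Indices 22 through 43: 22 terms.

22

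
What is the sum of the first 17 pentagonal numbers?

2601

Σ i(3i−1)/2 = (3Σi² − Σi) / 2 over i = 1..17.
Σi = 153 and Σi² = 1785.
(3·1785 − 1·153) / 2 = 5202/2 = 2601.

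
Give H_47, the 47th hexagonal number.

4371

47·(2·47 − 1) = 47·93 = 4371.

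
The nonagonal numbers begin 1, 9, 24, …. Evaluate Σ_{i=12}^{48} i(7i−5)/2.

128538

Σ i(7i−5)/2 = (7Σi² − 5Σi) / 2 over i = 12..48.
Σi = 1176 − 66 = 1110 and Σi² = 38024 − 506 = 37518.
(7·37518 − 5·1110) / 2 = 257076/2 = 128538.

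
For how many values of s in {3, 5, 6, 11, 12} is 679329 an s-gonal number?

1

s = 3: P(3, 1165) = 679195 and P(3, 1166) = 680361; 679329 is not s-gonal.
s = 5: P(5, 673) = 679057 and P(5, 674) = 681077; 679329 is not s-gonal.
s = 6: P(6, 583) = 679195 and P(6, 584) = 681528; 679329 is not s-gonal.
s = 11: P(11, 388) = 676090 and P(11, 389) = 679583; 679329 is not s-gonal.
s = 12: P(12, 369) = 679329. ✓
Hits: s ∈ {12} → 1.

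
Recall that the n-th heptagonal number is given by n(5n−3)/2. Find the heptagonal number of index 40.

3940

The 40th heptagonal number is n(5n−3)/2 with n = 40.
40·(5·40 − 3)/2 = 40·197/2 = 3940.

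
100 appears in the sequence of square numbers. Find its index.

10

We need n² = 100, so n = √100 = 10.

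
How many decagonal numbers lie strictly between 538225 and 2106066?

358

The n-th decagonal number is n(4n−3).
Smallest index with value > 538225: n = 368 (giving 540592).
Largest index with value < 2106066: n = 725 (giving 2100325).
Indices 368 through 725: 358 terms.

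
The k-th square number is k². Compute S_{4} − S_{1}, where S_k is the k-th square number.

4² = 16 and 1² = 1.
Difference: 16 − 1 = 15.

15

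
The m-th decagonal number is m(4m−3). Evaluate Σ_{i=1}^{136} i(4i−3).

Σ i(4i−3) = 4Σi² − 3Σi over i = 1..136.
Σi = 9316 and Σi² = 847756.
4·847756 − 3·9316 = 3363076.

3363076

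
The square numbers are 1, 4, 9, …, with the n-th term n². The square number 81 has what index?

9

We need n² = 81, so n = √81 = 9.
Check: 9² = 81. ✓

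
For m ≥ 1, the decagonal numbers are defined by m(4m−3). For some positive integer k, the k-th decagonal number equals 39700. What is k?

Set n(4n−3) = 39700, giving 4n² − 3n − 39700 = 0.
The discriminant is 9 + 16·39700 = 635209, and √635209 = 797.
So n = (3 + 797) / 8 = 800/8 = 100.
Check: 100·(4·100 − 3) = 39700. ✓

100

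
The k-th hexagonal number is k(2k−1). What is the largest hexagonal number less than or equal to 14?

Solve n(2n−1) ≤ 14 for integer n.
n = 2 gives 6 ≤ 14, while n = 3 gives 15 > 14; so the answer is 6.

6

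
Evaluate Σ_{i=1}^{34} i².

13685

Σ_{i=1}^{34} i² = 34·35·69/6 = 13685.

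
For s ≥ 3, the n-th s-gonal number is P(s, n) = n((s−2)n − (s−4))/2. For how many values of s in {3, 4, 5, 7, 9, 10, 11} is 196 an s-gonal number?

2

s = 3: P(3, 19) = 190 and P(3, 20) = 210; 196 is not s-gonal.
s = 4: P(4, 14) = 196. ✓
s = 5: P(5, 11) = 176 and P(5, 12) = 210; 196 is not s-gonal.
s = 7: P(7, 9) = 189 and P(7, 10) = 235; 196 is not s-gonal.
s = 9: P(9, 7) = 154 and P(9, 8) = 204; 196 is not s-gonal.
s = 10: P(10, 7) = 175 and P(10, 8) = 232; 196 is not s-gonal.
s = 11: P(11, 7) = 196. ✓
Hits: s ∈ {4, 11} → 2.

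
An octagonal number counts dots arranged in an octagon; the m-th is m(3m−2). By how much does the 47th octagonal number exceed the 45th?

47·(3·47 − 2) = 6533 and 45·(3·45 − 2) = 5985.
Difference: 6533 − 5985 = 548.

548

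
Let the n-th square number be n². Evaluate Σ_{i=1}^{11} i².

506

Σ_{i=1}^{11} i² = 11·12·23/6 = 506.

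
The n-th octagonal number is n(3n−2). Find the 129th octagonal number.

49665

The 129th octagonal number is n(3n−2) with n = 129.
129·(3·129 − 2) = 129·385 = 49665.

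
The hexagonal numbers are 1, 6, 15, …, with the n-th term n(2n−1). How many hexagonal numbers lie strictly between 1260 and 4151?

The n-th hexagonal number is n(2n−1).
Smallest index with value > 1260: n = 26 (giving 1326).
Largest index with value < 4151: n = 45 (giving 4005).
Indices 26 through 45: 20 terms.

20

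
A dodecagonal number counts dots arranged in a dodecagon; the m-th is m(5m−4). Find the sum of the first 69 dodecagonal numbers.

549815

Σ i(5i−4) = 5Σi² − 4Σi over i = 1..69.
Σi = 2415 and Σi² = 111895.
5·111895 − 4·2415 = 549815.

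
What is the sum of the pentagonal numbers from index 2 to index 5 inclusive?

Σ i(3i−1)/2 = (3Σi² − Σi) / 2 over i = 2..5.
Σi = 15 − 1 = 14 and Σi² = 55 − 1 = 54.
(3·54 − 1·14) / 2 = 148/2 = 74.

74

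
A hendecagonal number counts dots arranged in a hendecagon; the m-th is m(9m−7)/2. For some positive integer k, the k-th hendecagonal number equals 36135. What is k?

90

Set n(9n−7)/2 = 36135, giving 9n² − 7n − 72270 = 0.
So n = (7 + 1613) / 18 = 1620/18 = 90.
Check: 90·(9·90 − 7)/2 = 36135. ✓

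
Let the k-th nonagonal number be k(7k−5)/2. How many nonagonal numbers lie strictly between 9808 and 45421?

61

The n-th nonagonal number is n(7n−5)/2.
Smallest index with value > 9808: n = 54 (giving 10071).
Largest index with value < 45421: n = 114 (giving 45201).
Indices 54 through 114: 61 terms.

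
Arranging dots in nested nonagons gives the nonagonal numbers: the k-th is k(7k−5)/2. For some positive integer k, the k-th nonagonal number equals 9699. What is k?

Set n(7n−5)/2 = 9699, giving 7n² − 5n − 19398 = 0.
The discriminant is 25 + 56·9699 = 543169, and √543169 = 737.
So n = (5 + 737) / 14 = 742/14 = 53.

53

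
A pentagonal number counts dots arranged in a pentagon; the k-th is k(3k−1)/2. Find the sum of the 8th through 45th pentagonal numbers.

Σ i(3i−1)/2 = (3Σi² − Σi) / 2 over i = 8..45.
Σi = 1035 − 28 = 1007 and Σi² = 31395 − 140 = 31255.
(3·31255 − 1·1007) / 2 = 92758/2 = 46379.

46379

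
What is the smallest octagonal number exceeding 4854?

4961

Solve n(3n−2) > 4854 for integer n.
The largest n with value ≤ 4854 is 40 (since 4720 ≤ 4854 < 4961), so the first above is n = 41, value 4961.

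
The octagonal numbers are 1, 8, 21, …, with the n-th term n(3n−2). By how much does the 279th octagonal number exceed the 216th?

279·(3·279 − 2) = 232965 and 216·(3·216 − 2) = 139536.
Difference: 232965 − 139536 = 93429.

93429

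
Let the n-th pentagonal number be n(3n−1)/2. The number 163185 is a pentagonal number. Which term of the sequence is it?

330

Set n(3n−1)/2 = 163185, giving 3n² − n − 326370 = 0.
The discriminant is 1 + 24·163185 = 3916441, and √3916441 = 1979.
So n = (1 + 1979) / 6 = 1980/6 = 330.
Check: 330·(3·330 − 1)/2 = 163185. ✓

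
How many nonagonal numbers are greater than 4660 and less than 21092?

The n-th nonagonal number is n(7n−5)/2.
Smallest index with value > 4660: n = 37 (giving 4699).
Largest index with value < 21092: n = 77 (giving 20559).
Indices 37 through 77: 41 terms.

41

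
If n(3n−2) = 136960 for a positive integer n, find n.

214

Set n(3n−2) = 136960, giving 3n² − 2n − 136960 = 0.
The discriminant is 4 + 12·136960 = 1643524, and √1643524 = 1282.
So n = (2 + 1282) / 6 = 1284/6 = 214.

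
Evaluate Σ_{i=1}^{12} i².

650

Σ_{i=1}^{12} i² = 12·13·25/6 = 650.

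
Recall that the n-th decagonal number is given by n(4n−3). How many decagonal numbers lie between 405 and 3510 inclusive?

20

The n-th decagonal number is n(4n−3).
Smallest index with value ≥ 405: n = 11 (giving 451).
Largest index with value ≤ 3510: n = 30 (giving 3510).
Indices 11 through 30: 20 terms.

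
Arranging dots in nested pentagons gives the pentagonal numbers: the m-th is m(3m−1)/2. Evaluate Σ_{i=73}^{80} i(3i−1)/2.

69984

Σ i(3i−1)/2 = (3Σi² − Σi) / 2 over i = 73..80.
Σi = 3240 − 2628 = 612 and Σi² = 173880 − 127020 = 46860.
(3·46860 − 1·612) / 2 = 139968/2 = 69984.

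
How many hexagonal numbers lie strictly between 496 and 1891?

The n-th hexagonal number is n(2n−1).
Smallest index with value > 496: n = 17 (giving 561).
Largest index with value < 1891: n = 30 (giving 1770).
Indices 17 through 30: 14 terms.

14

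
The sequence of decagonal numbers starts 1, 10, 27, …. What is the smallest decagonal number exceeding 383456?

Solve n(4n−3) > 383456 for integer n.
The largest n with value ≤ 383456 is 309 (since 380997 ≤ 383456 < 383470), so the first above is n = 310, value 383470.

383470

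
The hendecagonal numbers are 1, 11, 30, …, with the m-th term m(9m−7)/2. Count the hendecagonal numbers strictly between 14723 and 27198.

21

The n-th hendecagonal number is n(9n−7)/2.
Smallest index with value > 14723: n = 58 (giving 14935).
Largest index with value < 27198: n = 78 (giving 27105).
Indices 58 through 78: 21 terms.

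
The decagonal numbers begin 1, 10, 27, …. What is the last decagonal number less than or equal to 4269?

4257

Solve n(4n−3) ≤ 4269 for integer n.
n = 33 gives 4257 ≤ 4269, while n = 34 gives 4522 > 4269; so the answer is 4257.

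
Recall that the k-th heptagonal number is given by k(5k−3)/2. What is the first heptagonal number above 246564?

Solve n(5n−3)/2 > 246564 for integer n.
The largest n with value ≤ 246564 is 314 (since 246019 ≤ 246564 < 247590), so the first above is n = 315, value 247590.

247590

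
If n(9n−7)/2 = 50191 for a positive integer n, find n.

Set n(9n−7)/2 = 50191, giving 9n² − 7n − 100382 = 0.
So n = (7 + 1901) / 18 = 1908/18 = 106.
Check: 106·(9·106 − 7)/2 = 50191. ✓

106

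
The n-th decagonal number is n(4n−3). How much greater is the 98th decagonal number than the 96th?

98·(4·98 − 3) = 38122 and 96·(4·96 − 3) = 36576.
Difference: 38122 − 36576 = 1546.

1546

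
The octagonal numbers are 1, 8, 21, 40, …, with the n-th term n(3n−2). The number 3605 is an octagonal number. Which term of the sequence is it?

Set n(3n−2) = 3605, giving 3n² − 2n − 3605 = 0.
So n = (2 + 208) / 6 = 210/6 = 35.

35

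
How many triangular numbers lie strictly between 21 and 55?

3

The n-th triangular number is n(n+1)/2.
Smallest index with value > 21: n = 7 (giving 28).
Largest index with value < 55: n = 9 (giving 45).
Indices 7 through 9: 3 terms.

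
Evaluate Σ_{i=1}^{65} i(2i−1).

185185

Σ i(2i−1) = 2Σi² − Σi over i = 1..65.
Σi = 2145 and Σi² = 93665.
2·93665 − 1·2145 = 185185.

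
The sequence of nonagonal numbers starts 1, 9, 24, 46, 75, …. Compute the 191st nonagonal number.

127206

191·(7·191 − 5)/2 = 191·1332/2 = 191·666 = 127206.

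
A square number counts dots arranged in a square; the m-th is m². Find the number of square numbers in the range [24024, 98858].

160

The n-th square number is n².
Smallest index with value ≥ 24024: n = 155 (giving 24025).
Largest index with value ≤ 98858: n = 314 (giving 98596).
Indices 155 through 314: 160 terms.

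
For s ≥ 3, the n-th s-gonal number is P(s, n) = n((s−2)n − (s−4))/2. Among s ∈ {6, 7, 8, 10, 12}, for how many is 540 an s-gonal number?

2

s = 6: P(6, 16) = 496 and P(6, 17) = 561; 540 is not s-gonal.
s = 7: P(7, 15) = 540. ✓
s = 8: P(8, 13) = 481 and P(8, 14) = 560; 540 is not s-gonal.
s = 10: P(10, 12) = 540. ✓
s = 12: P(12, 10) = 460 and P(12, 11) = 561; 540 is not s-gonal.
Hits: s ∈ {7, 10} → 2.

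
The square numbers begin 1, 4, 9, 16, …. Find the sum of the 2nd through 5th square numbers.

54

Σ_{i=2}^{5} i² = 55 − 1 = 54.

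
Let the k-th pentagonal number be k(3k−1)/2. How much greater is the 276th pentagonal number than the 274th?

276·(3·276 − 1)/2 = 114126 and 274·(3·274 − 1)/2 = 112477.
Difference: 114126 − 112477 = 1649.

1649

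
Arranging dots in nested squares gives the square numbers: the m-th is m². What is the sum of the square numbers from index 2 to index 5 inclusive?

Σ_{i=2}^{5} i² = 55 − 1 = 54.

54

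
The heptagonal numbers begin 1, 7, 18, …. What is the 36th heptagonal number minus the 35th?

Consecutive heptagonal numbers differ by 5n − 4: here 5·36 − 4 = 176.

176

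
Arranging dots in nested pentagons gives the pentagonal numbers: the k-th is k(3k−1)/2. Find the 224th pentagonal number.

75152

The 224th pentagonal number is n(3n−1)/2 with n = 224.
224·(3·224 − 1)/2 = 224·671/2 = 75152.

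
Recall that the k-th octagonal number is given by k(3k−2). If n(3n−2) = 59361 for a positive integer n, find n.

141

Set n(3n−2) = 59361, giving 3n² − 2n − 59361 = 0.
The discriminant is 4 + 12·59361 = 712336, and √712336 = 844.
So n = (2 + 844) / 6 = 846/6 = 141.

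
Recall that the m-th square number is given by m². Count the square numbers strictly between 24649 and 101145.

The n-th square number is n².
Smallest index with value > 24649: n = 158 (giving 24964).
Largest index with value < 101145: n = 318 (giving 101124).
Indices 158 through 318: 161 terms.

161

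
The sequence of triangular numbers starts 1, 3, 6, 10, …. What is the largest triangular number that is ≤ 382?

Solve n(n+1)/2 ≤ 382 for integer n.
n = 27 gives 378 ≤ 382, while n = 28 gives 406 > 382; so the answer is 378.

378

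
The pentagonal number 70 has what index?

Set n(3n−1)/2 = 70, giving 3n² − n − 140 = 0.
The discriminant is 1 + 24·70 = 1681, and √1681 = 41.
So n = (1 + 41) / 6 = 42/6 = 7.
Check: 7·(3·7 − 1)/2 = 70. ✓

7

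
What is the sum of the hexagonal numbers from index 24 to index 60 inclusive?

137418

Σ i(2i−1) = 2Σi² − Σi over i = 24..60.
Σi = 1830 − 276 = 1554 and Σi² = 73810 − 4324 = 69486.
2·69486 − 1·1554 = 137418.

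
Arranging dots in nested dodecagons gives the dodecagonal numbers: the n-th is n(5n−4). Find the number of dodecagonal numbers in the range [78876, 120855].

30

The n-th dodecagonal number is n(5n−4).
Smallest index with value ≥ 78876: n = 126 (giving 78876).
Largest index with value ≤ 120855: n = 155 (giving 119505).
Indices 126 through 155: 30 terms.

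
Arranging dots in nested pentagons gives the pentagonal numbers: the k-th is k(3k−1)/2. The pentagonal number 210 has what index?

12

Set n(3n−1)/2 = 210, giving 3n² − n − 420 = 0.
So n = (1 + 71) / 6 = 72/6 = 12.
Check: 12·(3·12 − 1)/2 = 210. ✓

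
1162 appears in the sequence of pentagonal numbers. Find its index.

Set n(3n−1)/2 = 1162, giving 3n² − n − 2324 = 0.
So n = (1 + 167) / 6 = 168/6 = 28.
Check: 28·(3·28 − 1)/2 = 1162. ✓

28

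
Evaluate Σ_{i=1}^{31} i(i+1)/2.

Σ i(i+1)/2 = (Σi² + Σi) / 2 over i = 1..31.
Σi = 496 and Σi² = 10416.
(1·10416 + 1·496) / 2 = 10912/2 = 5456.

5456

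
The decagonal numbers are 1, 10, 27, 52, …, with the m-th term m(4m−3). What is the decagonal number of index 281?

The 281st decagonal number is n(4n−3) with n = 281.
281·(4·281 − 3) = 281·1121 = 315001.

315001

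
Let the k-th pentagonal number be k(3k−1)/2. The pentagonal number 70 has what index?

7

Set n(3n−1)/2 = 70, giving 3n² − n − 140 = 0.
So n = (1 + 41) / 6 = 42/6 = 7.
Check: 7·(3·7 − 1)/2 = 70. ✓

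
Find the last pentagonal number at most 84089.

Solve n(3n−1)/2 ≤ 84089 for integer n.
n = 236 gives 83426 ≤ 84089, while n = 237 gives 84135 > 84089; so the answer is 83426.

83426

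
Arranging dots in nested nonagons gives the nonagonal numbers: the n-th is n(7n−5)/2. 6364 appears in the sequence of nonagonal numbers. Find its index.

43

Set n(7n−5)/2 = 6364, giving 7n² − 5n − 12728 = 0.
The discriminant is 25 + 56·6364 = 356409, and √356409 = 597.
So n = (5 + 597) / 14 = 602/14 = 43.
Check: 43·(7·43 − 5)/2 = 6364. ✓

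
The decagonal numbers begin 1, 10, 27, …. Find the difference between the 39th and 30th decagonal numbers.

2457

39·(4·39 − 3) = 5967 and 30·(4·30 − 3) = 3510.
Difference: 5967 − 3510 = 2457.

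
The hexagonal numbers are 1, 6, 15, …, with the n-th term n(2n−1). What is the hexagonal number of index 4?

4·(2·4 − 1) = 4·7 = 28.

28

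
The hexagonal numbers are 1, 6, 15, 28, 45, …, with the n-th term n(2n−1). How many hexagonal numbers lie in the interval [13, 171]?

The n-th hexagonal number is n(2n−1).
Smallest index with value ≥ 13: n = 3 (giving 15).
Largest index with value ≤ 171: n = 9 (giving 153).
Indices 3 through 9: 7 terms.

7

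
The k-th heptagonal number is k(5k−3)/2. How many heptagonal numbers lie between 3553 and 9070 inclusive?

23

The n-th heptagonal number is n(5n−3)/2.
Smallest index with value ≥ 3553: n = 38 (giving 3553).
Largest index with value ≤ 9070: n = 60 (giving 8910).
Indices 38 through 60: 23 terms.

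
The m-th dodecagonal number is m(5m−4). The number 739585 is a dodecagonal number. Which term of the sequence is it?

385

Set n(5n−4) = 739585, giving 5n² − 4n − 739585 = 0.
So n = (4 + 3846) / 10 = 3850/10 = 385.
Check: 385·(5·385 − 4) = 739585. ✓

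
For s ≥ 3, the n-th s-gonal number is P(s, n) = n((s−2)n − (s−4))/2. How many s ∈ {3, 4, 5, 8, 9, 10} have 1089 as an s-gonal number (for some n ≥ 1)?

s = 3: P(3, 46) = 1081 and P(3, 47) = 1128; 1089 is not s-gonal.
s = 4: P(4, 33) = 1089. ✓
s = 5: P(5, 27) = 1080 and P(5, 28) = 1162; 1089 is not s-gonal.
s = 8: P(8, 19) = 1045 and P(8, 20) = 1160; 1089 is not s-gonal.
s = 9: P(9, 18) = 1089. ✓
s = 10: P(10, 16) = 976 and P(10, 17) = 1105; 1089 is not s-gonal.
Hits: s ∈ {4, 9} → 2.

2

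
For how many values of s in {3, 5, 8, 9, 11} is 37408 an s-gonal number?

s = 3: P(3, 273) = 37401 and P(3, 274) = 37675; 37408 is not s-gonal.
s = 5: P(5, 158) = 37367 and P(5, 159) = 37842; 37408 is not s-gonal.
s = 8: P(8, 112) = 37408. ✓
s = 9: P(9, 103) = 36874 and P(9, 104) = 37596; 37408 is not s-gonal.
s = 11: P(11, 91) = 36946 and P(11, 92) = 37766; 37408 is not s-gonal.
Hits: s ∈ {8} → 1.

1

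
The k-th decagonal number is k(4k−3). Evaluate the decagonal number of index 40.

6280

The 40th decagonal number is n(4n−3) with n = 40.
40·(4·40 − 3) = 40·157 = 6280.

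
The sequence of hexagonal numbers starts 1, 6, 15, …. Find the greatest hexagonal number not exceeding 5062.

4950

Solve n(2n−1) ≤ 5062 for integer n.
n = 50 gives 4950 ≤ 5062, while n = 51 gives 5151 > 5062; so the answer is 4950.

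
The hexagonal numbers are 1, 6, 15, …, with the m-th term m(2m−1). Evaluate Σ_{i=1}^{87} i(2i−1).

Σ i(2i−1) = 2Σi² − Σi over i = 1..87.
Σi = 3828 and Σi² = 223300.
2·223300 − 1·3828 = 442772.

442772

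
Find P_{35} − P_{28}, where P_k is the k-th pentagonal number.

35·(3·35 − 1)/2 = 1820 and 28·(3·28 − 1)/2 = 1162.
Difference: 1820 − 1162 = 658.

658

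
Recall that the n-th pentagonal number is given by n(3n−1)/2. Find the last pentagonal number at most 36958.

Solve n(3n−1)/2 ≤ 36958 for integer n.
n = 157 gives 36895 ≤ 36958, while n = 158 gives 37367 > 36958; so the answer is 36895.

36895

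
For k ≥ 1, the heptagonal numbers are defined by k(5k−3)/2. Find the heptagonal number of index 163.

66178

The 163rd heptagonal number is n(5n−3)/2 with n = 163.
163·(5·163 − 3)/2 = 163·812/2 = 163·406 = 66178.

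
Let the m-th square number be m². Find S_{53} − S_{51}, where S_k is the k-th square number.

208

53² = 2809 and 51² = 2601.
Difference: 2809 − 2601 = 208.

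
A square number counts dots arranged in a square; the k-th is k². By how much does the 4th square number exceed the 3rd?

7

n² − (n−1)² = 2n − 1, so 4² − 3² = 2·4 − 1 = 7.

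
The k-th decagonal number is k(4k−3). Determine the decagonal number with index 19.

1387

19·(4·19 − 3) = 19·73 = 1387.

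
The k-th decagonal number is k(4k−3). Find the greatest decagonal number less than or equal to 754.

Solve n(4n−3) ≤ 754 for integer n.
n = 14 gives 742 ≤ 754, while n = 15 gives 855 > 754; so the answer is 742.

742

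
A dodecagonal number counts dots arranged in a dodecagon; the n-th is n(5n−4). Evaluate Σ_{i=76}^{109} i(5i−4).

1458345

Σ i(5i−4) = 5Σi² − 4Σi over i = 76..109.
Σi = 5995 − 2850 = 3145 and Σi² = 437635 − 143450 = 294185.
5·294185 − 4·3145 = 1458345.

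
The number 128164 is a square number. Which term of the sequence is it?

358

We need n² = 128164, so n = √128164 = 358.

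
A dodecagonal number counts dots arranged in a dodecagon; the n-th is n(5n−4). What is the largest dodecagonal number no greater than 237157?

236748

Solve n(5n−4) ≤ 237157 for integer n.
n = 218 gives 236748 ≤ 237157, while n = 219 gives 238929 > 237157; so the answer is 236748.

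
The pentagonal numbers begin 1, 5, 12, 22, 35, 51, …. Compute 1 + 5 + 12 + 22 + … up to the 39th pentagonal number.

30420

Σ i(3i−1)/2 = (3Σi² − Σi) / 2 over i = 1..39.
Σi = 780 and Σi² = 20540.
(3·20540 − 1·780) / 2 = 60840/2 = 30420.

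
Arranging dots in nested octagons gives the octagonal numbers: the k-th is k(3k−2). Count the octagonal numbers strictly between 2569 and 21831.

The n-th octagonal number is n(3n−2).
Smallest index with value > 2569: n = 30 (giving 2640).
Largest index with value < 21831: n = 85 (giving 21505).
Indices 30 through 85: 56 terms.

56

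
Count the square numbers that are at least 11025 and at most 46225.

111

The n-th square number is n².
Smallest index with value ≥ 11025: n = 105 (giving 11025).
Largest index with value ≤ 46225: n = 215 (giving 46225).
Indices 105 through 215: 111 terms.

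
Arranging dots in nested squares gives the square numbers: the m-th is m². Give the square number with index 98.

The 98th square number is n² with n = 98.
98² = 9604.

9604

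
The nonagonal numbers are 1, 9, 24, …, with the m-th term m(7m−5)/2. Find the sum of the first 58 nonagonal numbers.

229274

Σ i(7i−5)/2 = (7Σi² − 5Σi) / 2 over i = 1..58.
Σi = 1711 and Σi² = 66729.
(7·66729 − 5·1711) / 2 = 458548/2 = 229274.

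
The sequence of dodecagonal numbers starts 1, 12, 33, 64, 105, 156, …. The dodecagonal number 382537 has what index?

277

Set n(5n−4) = 382537, giving 5n² − 4n − 382537 = 0.
The discriminant is 16 + 20·382537 = 7650756, and √7650756 = 2766.
So n = (4 + 2766) / 10 = 2770/10 = 277.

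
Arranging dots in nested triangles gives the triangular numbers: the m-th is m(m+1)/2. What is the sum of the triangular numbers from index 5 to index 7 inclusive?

Σ i(i+1)/2 = (Σi² + Σi) / 2 over i = 5..7.
Σi = 28 − 10 = 18 and Σi² = 140 − 30 = 110.
(1·110 + 1·18) / 2 = 128/2 = 64.

64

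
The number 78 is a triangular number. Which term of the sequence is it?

Set n(n+1)/2 = 78, giving n² + n − 156 = 0.
The discriminant is 1 + 8·78 = 625, and √625 = 25.
So n = (-1 + 25) / 2 = 24/2 = 12.
Check: 12·13/2 = 78. ✓

12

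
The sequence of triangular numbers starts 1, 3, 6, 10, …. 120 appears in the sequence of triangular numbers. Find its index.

15

Set n(n+1)/2 = 120, giving n² + n − 240 = 0.
So n = (-1 + 31) / 2 = 30/2 = 15.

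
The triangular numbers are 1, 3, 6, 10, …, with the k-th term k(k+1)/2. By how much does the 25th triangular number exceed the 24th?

25

Consecutive triangular numbers differ by n: T_{25} − T_{24} = 25.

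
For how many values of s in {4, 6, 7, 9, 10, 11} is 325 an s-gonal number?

s = 4: P(4, 18) = 324 and P(4, 19) = 361; 325 is not s-gonal.
s = 6: P(6, 13) = 325. ✓
s = 7: P(7, 11) = 286 and P(7, 12) = 342; 325 is not s-gonal.
s = 9: P(9, 10) = 325. ✓
s = 10: P(10, 9) = 297 and P(10, 10) = 370; 325 is not s-gonal.
s = 11: P(11, 8) = 260 and P(11, 9) = 333; 325 is not s-gonal.
Hits: s ∈ {6, 9} → 2.

2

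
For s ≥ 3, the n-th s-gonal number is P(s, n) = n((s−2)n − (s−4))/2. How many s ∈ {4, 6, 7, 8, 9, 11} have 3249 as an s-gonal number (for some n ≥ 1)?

1

s = 4: P(4, 57) = 3249. ✓
s = 6: P(6, 40) = 3160 and P(6, 41) = 3321; 3249 is not s-gonal.
s = 7: P(7, 36) = 3186 and P(7, 37) = 3367; 3249 is not s-gonal.
s = 8: P(8, 33) = 3201 and P(8, 34) = 3400; 3249 is not s-gonal.
s = 9: P(9, 30) = 3075 and P(9, 31) = 3286; 3249 is not s-gonal.
s = 11: P(11, 27) = 3186 and P(11, 28) = 3430; 3249 is not s-gonal.
Hits: s ∈ {4} → 1.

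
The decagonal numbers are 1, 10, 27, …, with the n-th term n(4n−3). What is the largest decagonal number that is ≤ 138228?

Solve n(4n−3) ≤ 138228 for integer n.
n = 186 gives 137826 ≤ 138228, while n = 187 gives 139315 > 138228; so the answer is 137826.

137826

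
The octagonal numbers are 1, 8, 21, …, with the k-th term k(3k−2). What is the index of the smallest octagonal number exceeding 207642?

Solve n(3n−2) > 207642 for integer n.
The largest n with value ≤ 207642 is 263 (since 206981 ≤ 207642 < 208560), so the first above is n = 264, value 208560.

264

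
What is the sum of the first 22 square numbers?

3795

Σ_{i=1}^{22} i² = 22·23·45/6 = 3795.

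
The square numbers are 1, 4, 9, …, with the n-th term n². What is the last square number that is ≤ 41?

36

Solve n² ≤ 41 for integer n.
n = 6 gives 36 ≤ 41, while n = 7 gives 49 > 41; so the answer is 36.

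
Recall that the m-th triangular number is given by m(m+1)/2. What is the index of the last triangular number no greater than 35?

7

Solve n(n+1)/2 ≤ 35 for integer n.
n = 7 gives 28 ≤ 35, while n = 8 gives 36 > 35; so the answer is index 7.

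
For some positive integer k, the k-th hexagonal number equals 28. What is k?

4

Set n(2n−1) = 28, giving 2n² − n − 28 = 0.
The discriminant is 1 + 8·28 = 225, and √225 = 15.
So n = (1 + 15) / 4 = 16/4 = 4.
Check: 4·(2·4 − 1) = 28. ✓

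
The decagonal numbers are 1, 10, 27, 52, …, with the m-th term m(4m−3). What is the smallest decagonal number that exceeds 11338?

11502

Solve n(4n−3) > 11338 for integer n.
The largest n with value ≤ 11338 is 53 (since 11077 ≤ 11338 < 11502), so the first above is n = 54, value 11502.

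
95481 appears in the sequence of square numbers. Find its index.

We need n² = 95481, so n = √95481 = 309.

309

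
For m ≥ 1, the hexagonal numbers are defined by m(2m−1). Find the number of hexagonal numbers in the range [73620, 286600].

The n-th hexagonal number is n(2n−1).
Smallest index with value ≥ 73620: n = 193 (giving 74305).
Largest index with value ≤ 286600: n = 378 (giving 285390).
Indices 193 through 378: 186 terms.

186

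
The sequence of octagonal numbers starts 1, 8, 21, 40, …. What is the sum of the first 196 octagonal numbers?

7548646

Σ i(3i−2) = 3Σi² − 2Σi over i = 1..196.
Σi = 19306 and Σi² = 2529086.
3·2529086 − 2·19306 = 7548646.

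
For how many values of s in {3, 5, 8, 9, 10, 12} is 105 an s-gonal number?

2

s = 3: P(3, 14) = 105. ✓
s = 5: P(5, 8) = 92 and P(5, 9) = 117; 105 is not s-gonal.
s = 8: P(8, 6) = 96 and P(8, 7) = 133; 105 is not s-gonal.
s = 9: P(9, 5) = 75 and P(9, 6) = 111; 105 is not s-gonal.
s = 10: P(10, 5) = 85 and P(10, 6) = 126; 105 is not s-gonal.
s = 12: P(12, 5) = 105. ✓
Hits: s ∈ {3, 12} → 2.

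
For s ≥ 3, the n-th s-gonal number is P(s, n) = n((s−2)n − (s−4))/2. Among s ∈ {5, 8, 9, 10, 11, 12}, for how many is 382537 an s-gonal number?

s = 5: P(5, 505) = 382285 and P(5, 506) = 383801; 382537 is not s-gonal.
s = 8: P(8, 357) = 381633 and P(8, 358) = 383776; 382537 is not s-gonal.
s = 9: P(9, 330) = 380325 and P(9, 331) = 382636; 382537 is not s-gonal.
s = 10: P(10, 309) = 380997 and P(10, 310) = 383470; 382537 is not s-gonal.
s = 11: P(11, 291) = 380046 and P(11, 292) = 382666; 382537 is not s-gonal.
s = 12: P(12, 277) = 382537. ✓
Hits: s ∈ {12} → 1.

1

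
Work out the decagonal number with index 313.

The 313th decagonal number is n(4n−3) with n = 313.
313·(4·313 − 3) = 313·1249 = 390937.

390937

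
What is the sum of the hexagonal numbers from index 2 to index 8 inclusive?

Σ i(2i−1) = 2Σi² − Σi over i = 2..8.
Σi = 36 − 1 = 35 and Σi² = 204 − 1 = 203.
2·203 − 1·35 = 371.

371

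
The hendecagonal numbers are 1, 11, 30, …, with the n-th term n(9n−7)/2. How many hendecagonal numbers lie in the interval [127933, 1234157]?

356

The n-th hendecagonal number is n(9n−7)/2.
Smallest index with value ≥ 127933: n = 169 (giving 127933).
Largest index with value ≤ 1234157: n = 524 (giving 1233758).
Indices 169 through 524: 356 terms.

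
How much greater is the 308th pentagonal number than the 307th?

Consecutive pentagonal numbers differ by 3n − 2: here 3·308 − 2 = 922.

922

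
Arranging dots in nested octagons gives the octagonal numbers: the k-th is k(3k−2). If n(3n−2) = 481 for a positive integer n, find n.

13

Set n(3n−2) = 481, giving 3n² − 2n − 481 = 0.
The discriminant is 4 + 12·481 = 5776, and √5776 = 76.
So n = (2 + 76) / 6 = 78/6 = 13.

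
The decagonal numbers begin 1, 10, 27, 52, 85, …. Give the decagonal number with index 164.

The 164th decagonal number is n(4n−3) with n = 164.
164·(4·164 − 3) = 164·653 = 107092.

107092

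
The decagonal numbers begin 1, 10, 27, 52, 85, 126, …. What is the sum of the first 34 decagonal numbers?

Σ i(4i−3) = 4Σi² − 3Σi over i = 1..34.
Σi = 595 and Σi² = 13685.
4·13685 − 3·595 = 52955.

52955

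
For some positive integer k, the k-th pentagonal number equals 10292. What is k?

83

Set n(3n−1)/2 = 10292, giving 3n² − n − 20584 = 0.
The discriminant is 1 + 24·10292 = 247009, and √247009 = 497.
So n = (1 + 497) / 6 = 498/6 = 83.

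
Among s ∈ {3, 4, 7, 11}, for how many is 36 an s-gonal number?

s = 3: P(3, 8) = 36. ✓
s = 4: P(4, 6) = 36. ✓
s = 7: P(7, 4) = 34 and P(7, 5) = 55; 36 is not s-gonal.
s = 11: P(11, 3) = 30 and P(11, 4) = 58; 36 is not s-gonal.
Hits: s ∈ {3, 4} → 2.

2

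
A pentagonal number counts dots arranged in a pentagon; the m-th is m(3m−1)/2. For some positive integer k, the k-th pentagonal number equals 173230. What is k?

Set n(3n−1)/2 = 173230, giving 3n² − n − 346460 = 0.
So n = (1 + 2039) / 6 = 2040/6 = 340.
Check: 340·(3·340 − 1)/2 = 173230. ✓

340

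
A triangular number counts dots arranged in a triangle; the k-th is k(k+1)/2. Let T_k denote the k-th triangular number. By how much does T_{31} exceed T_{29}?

31·32/2 = 496 and 29·30/2 = 435.
Difference: 496 − 435 = 61.

61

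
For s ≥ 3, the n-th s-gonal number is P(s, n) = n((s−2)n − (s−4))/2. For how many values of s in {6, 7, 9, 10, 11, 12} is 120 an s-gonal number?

s = 6: P(6, 8) = 120. ✓
s = 7: P(7, 7) = 112 and P(7, 8) = 148; 120 is not s-gonal.
s = 9: P(9, 6) = 111 and P(9, 7) = 154; 120 is not s-gonal.
s = 10: P(10, 5) = 85 and P(10, 6) = 126; 120 is not s-gonal.
s = 11: P(11, 5) = 95 and P(11, 6) = 141; 120 is not s-gonal.
s = 12: P(12, 5) = 105 and P(12, 6) = 156; 120 is not s-gonal.
Hits: s ∈ {6} → 1.

1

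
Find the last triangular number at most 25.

21

Solve n(n+1)/2 ≤ 25 for integer n.
n = 6 gives 21 ≤ 25, while n = 7 gives 28 > 25; so the answer is 21.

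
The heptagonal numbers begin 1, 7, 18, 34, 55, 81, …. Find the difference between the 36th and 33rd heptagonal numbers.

513

36·(5·36 − 3)/2 = 3186 and 33·(5·33 − 3)/2 = 2673.
Difference: 3186 − 2673 = 513.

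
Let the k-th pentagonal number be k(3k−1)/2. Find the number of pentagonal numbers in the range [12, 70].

5

The n-th pentagonal number is n(3n−1)/2.
Smallest index with value ≥ 12: n = 3 (giving 12).
Largest index with value ≤ 70: n = 7 (giving 70).
Indices 3 through 7: 5 terms.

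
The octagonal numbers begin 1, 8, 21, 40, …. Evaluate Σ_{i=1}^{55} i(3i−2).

Σ i(3i−2) = 3Σi² − 2Σi over i = 1..55.
Σi = 1540 and Σi² = 56980.
3·56980 − 2·1540 = 167860.

167860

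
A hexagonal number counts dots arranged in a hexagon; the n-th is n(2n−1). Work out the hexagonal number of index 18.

The 18th hexagonal number is n(2n−1) with n = 18.
18·(2·18 − 1) = 18·35 = 630.

630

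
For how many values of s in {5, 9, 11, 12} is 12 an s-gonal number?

2

s = 5: P(5, 3) = 12. ✓
s = 9: P(9, 2) = 9 and P(9, 3) = 24; 12 is not s-gonal.
s = 11: P(11, 2) = 11 and P(11, 3) = 30; 12 is not s-gonal.
s = 12: P(12, 2) = 12. ✓
Hits: s ∈ {5, 12} → 2.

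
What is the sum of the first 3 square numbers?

Σ_{i=1}^{3} i² = 3·4·7/6 = 14.

14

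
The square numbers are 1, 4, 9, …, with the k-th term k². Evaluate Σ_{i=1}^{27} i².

6930

Σ_{i=1}^{27} i² = 27·28·55/6 = 6930.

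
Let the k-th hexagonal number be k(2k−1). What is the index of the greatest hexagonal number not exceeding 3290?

40

Solve n(2n−1) ≤ 3290 for integer n.
n = 40 gives 3160 ≤ 3290, while n = 41 gives 3321 > 3290; so the answer is index 40.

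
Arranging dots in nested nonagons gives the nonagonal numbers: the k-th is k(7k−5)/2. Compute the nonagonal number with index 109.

41311

The 109th nonagonal number is n(7n−5)/2 with n = 109.
109·(7·109 − 5)/2 = 109·758/2 = 109·379 = 41311.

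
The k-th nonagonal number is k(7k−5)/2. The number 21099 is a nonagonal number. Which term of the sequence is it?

Set n(7n−5)/2 = 21099, giving 7n² − 5n − 42198 = 0.
The discriminant is 25 + 56·21099 = 1181569, and √1181569 = 1087.
So n = (5 + 1087) / 14 = 1092/14 = 78.

78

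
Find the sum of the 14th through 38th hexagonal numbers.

Σ i(2i−1) = 2Σi² − Σi over i = 14..38.
Σi = 741 − 91 = 650 and Σi² = 19019 − 819 = 18200.
2·18200 − 1·650 = 35750.

35750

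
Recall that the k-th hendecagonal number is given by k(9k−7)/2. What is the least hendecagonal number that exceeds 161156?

Solve n(9n−7)/2 > 161156 for integer n.
The largest n with value ≤ 161156 is 189 (since 160083 ≤ 161156 < 161785), so the first above is n = 190, value 161785.

161785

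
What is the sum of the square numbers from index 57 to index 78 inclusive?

Σ_{i=57}^{78} i² = 161239 − 60116 = 101123.

101123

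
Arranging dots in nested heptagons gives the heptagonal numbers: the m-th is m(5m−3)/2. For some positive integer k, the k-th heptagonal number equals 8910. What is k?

Set n(5n−3)/2 = 8910, giving 5n² − 3n − 17820 = 0.
The discriminant is 9 + 40·8910 = 356409, and √356409 = 597.
So n = (3 + 597) / 10 = 600/10 = 60.
Check: 60·(5·60 − 3)/2 = 8910. ✓

60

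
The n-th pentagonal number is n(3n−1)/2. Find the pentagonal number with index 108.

17442

108·(3·108 − 1)/2 = 108·323/2 = 17442.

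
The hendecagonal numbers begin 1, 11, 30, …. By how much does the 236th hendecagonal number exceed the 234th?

236·(9·236 − 7)/2 = 249806 and 234·(9·234 − 7)/2 = 245583.
Difference: 249806 − 245583 = 4223.

4223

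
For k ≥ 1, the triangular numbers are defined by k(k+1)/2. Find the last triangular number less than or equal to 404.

378

Solve n(n+1)/2 ≤ 404 for integer n.
n = 27 gives 378 ≤ 404, while n = 28 gives 406 > 404; so the answer is 378.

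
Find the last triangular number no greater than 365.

351

Solve n(n+1)/2 ≤ 365 for integer n.
n = 26 gives 351 ≤ 365, while n = 27 gives 378 > 365; so the answer is 351.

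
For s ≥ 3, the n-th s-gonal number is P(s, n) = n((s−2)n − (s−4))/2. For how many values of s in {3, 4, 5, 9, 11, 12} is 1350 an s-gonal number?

1

s = 3: P(3, 51) = 1326 and P(3, 52) = 1378; 1350 is not s-gonal.
s = 4: P(4, 36) = 1296 and P(4, 37) = 1369; 1350 is not s-gonal.
s = 5: P(5, 30) = 1335 and P(5, 31) = 1426; 1350 is not s-gonal.
s = 9: P(9, 20) = 1350. ✓
s = 11: P(11, 17) = 1241 and P(11, 18) = 1395; 1350 is not s-gonal.
s = 12: P(12, 16) = 1216 and P(12, 17) = 1377; 1350 is not s-gonal.
Hits: s ∈ {9} → 1.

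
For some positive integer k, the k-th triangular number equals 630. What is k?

35

Set n(n+1)/2 = 630, giving n² + n − 1260 = 0.
The discriminant is 1 + 8·630 = 5041, and √5041 = 71.
So n = (-1 + 71) / 2 = 70/2 = 35.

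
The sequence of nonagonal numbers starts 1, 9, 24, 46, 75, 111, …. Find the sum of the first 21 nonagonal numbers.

11011

Σ i(7i−5)/2 = (7Σi² − 5Σi) / 2 over i = 1..21.
Σi = 231 and Σi² = 3311.
(7·3311 − 5·231) / 2 = 22022/2 = 11011.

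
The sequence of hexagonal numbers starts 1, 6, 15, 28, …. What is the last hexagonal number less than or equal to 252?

231

Solve n(2n−1) ≤ 252 for integer n.
n = 11 gives 231 ≤ 252, while n = 12 gives 276 > 252; so the answer is 231.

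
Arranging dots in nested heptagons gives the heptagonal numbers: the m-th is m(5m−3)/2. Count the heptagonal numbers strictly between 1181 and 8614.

The n-th heptagonal number is n(5n−3)/2.
Smallest index with value > 1181: n = 23 (giving 1288).
Largest index with value < 8614: n = 58 (giving 8323).
Indices 23 through 58: 36 terms.

36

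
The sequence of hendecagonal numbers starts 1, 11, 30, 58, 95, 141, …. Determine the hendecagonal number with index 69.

69·(9·69 − 7)/2 = 69·614/2 = 69·307 = 21183.

21183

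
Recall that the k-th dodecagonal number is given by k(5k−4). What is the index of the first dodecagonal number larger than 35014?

Solve n(5n−4) > 35014 for integer n.
The largest n with value ≤ 35014 is 84 (since 34944 ≤ 35014 < 35785), so the first above is n = 85, value 35785.

85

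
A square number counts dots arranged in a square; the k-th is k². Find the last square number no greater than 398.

Solve n² ≤ 398 for integer n.
n = 19 gives 361 ≤ 398, while n = 20 gives 400 > 398; so the answer is 361.

361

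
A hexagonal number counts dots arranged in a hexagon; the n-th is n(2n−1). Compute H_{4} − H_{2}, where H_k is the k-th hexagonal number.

22

4·(2·4 − 1) = 28 and 2·(2·2 − 1) = 6.
Difference: 28 − 6 = 22.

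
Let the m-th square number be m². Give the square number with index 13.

The 13th square number is n² with n = 13.
13² = 169.

169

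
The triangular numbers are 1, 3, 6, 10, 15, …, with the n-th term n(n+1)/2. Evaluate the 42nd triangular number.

903

The 42nd triangular number is n(n+1)/2 with n = 42.
42·43/2 = 1806/2 = 903.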